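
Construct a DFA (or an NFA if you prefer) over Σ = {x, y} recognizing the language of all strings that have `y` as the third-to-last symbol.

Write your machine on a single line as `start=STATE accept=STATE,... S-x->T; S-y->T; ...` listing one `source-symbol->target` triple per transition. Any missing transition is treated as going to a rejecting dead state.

start=s0; accept=s11,s12,s13,s14; s0-x->s1; s0-y->s2; s1-x->s3; s1-y->s4; s2-x->s5; s2-y->s6; s3-x->s7; s3-y->s8; s4-x->s9; s4-y->s10; s5-x->s11; s5-y->s12; s6-x->s13; s6-y->s14; s7-x->s7; s7-y->s8; s8-x->s9; s8-y->s10; s9-x->s11; s9-y->s12; s10-x->s13; s10-y->s14; s11-x->s7; s11-y->s8; s12-x->s9; s12-y->s10; s13-x->s11; s13-y->s12; s14-x->s13; s14-y->s14

A DFA must remember the last 3 symbols (since which symbol is third-to-last isn't known until the input ends). Use one state per possible window of the last ≤3 symbols; accept from those whose window starts with `y`.
A 15-state machine:
          x    y  
>  s0     s1   s2 
   s1     s3   s4 
   s2     s5   s6 
   s3     s7   s8 
   s4     s9  s10 
   s5    s11  s12 
   s6    s13  s14 
   s7     s7   s8 
   s8     s9  s10 
   s9    s11  s12 
   s10   s13  s14 
 * s11    s7   s8 
 * s12    s9  s10 
 * s13   s11  s12 
 * s14   s13  s14 
(> = start, * = accepting)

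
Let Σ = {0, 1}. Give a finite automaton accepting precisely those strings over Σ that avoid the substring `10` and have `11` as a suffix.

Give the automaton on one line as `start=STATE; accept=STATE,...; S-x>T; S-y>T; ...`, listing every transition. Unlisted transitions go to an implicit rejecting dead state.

Run two small machines in parallel and take their product. The first has 3 states tracking partial matches of the forbidden pattern `10`; the second has 3 states tracking how much of the suffix `11` has currently been matched. A product state is a pair (one from each), accepting exactly when both do.
A 6-state machine:
        0   1  
>  S0   S0  S1 
   S1   S2  S3 
   S2   S2  S4 
 * S3   S2  S3 
   S4   S2  S5 
   S5   S2  S5 
(> = start, * = accepting)

start=S0; accept=S3; S0-0>S0; S0-1>S1; S1-0>S2; S1-1>S3; S2-0>S2; S2-1>S4; S3-0>S2; S3-1>S3; S4-0>S2; S4-1>S5; S5-0>S2; S5-1>S5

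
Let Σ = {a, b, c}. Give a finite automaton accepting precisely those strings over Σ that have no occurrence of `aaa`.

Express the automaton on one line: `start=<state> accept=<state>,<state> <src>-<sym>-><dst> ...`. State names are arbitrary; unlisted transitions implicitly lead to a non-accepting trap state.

This is the complement of 'contains `aaa`'. Use the same substring-matching states — q0 through q3 holding how much of `aaa` has just been matched — but flip the accepting set: everything except the trap q3 accepts.
        a   b   c  
>* q0   q1  q0  q0 
 * q1   q2  q0  q0 
 * q2   q3  q0  q0 
   q3   q3  q3  q3 
(> = start, * = accepting)

start=q0 accept=q0,q1,q2 q0-a->q1 q0-b->q0 q0-c->q0 q1-a->q2 q1-b->q0 q1-c->q0 q2-a->q3 q2-b->q0 q2-c->q0 q3-a->q3 q3-b->q3 q3-c->q3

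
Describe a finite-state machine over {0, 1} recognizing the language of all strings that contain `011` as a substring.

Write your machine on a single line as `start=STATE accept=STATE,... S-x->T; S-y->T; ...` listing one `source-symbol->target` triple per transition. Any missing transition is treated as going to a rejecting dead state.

Track how much of `011` has been matched so far: state q0 is no progress, q3 is the absorbing accept state reached once `011` has occurred. Intermediate states record partial matches; on a mismatch, fall back to the longest reusable overlap.
4 states suffice.
        0   1  
>  q0   q1  q0 
   q1   q1  q2 
   q2   q1  q3 
 * q3   q3  q3 
(> = start, * = accepting)

start=q0; accept=q3; q0-0->q1; q0-1->q0; q1-0->q1; q1-1->q2; q2-0->q1; q2-1->q3; q3-0->q3; q3-1->q3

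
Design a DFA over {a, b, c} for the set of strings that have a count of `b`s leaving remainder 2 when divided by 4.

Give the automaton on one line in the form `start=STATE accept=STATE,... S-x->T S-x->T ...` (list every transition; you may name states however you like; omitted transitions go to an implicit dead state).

Keep the running count of `b`s modulo 4: each `b` advances along the cycle q0 → q1 → q2 → q3 → q0 while other symbols loop. Accept at q2.
        a   b   c  
>  q0   q0  q1  q0 
   q1   q1  q2  q1 
 * q2   q2  q3  q2 
   q3   q3  q0  q3 
(> = start, * = accepting)

start=q0 accept=q2 q0-a->q0 q0-b->q1 q0-c->q0 q1-a->q1 q1-b->q2 q1-c->q1 q2-a->q2 q2-b->q3 q2-c->q2 q3-a->q3 q3-b->q0 q3-c->q3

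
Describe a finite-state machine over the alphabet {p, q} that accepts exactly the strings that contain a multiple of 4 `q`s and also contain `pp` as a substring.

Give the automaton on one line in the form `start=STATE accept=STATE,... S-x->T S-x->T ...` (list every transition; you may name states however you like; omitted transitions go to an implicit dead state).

Handle the two conditions separately and then intersect. One (4 states) tracks the count of `q`s modulo 4; the other (3 states) tracks whether and how much of `pp` has been seen. Each combined state is a pair, one component from each; accept when both components accept.
With 12 states:
          p    q  
>  S0     S1   S2 
   S1     S3   S2 
   S2     S4   S5 
 * S3     S3   S6 
   S4     S6   S5 
   S5     S7   S8 
   S6     S6   S9 
   S7     S9   S8 
   S8    S10   S0 
   S9     S9  S11 
   S10   S11   S0 
   S11   S11   S3 
(> = start, * = accepting)

start=S0 accept=S3 S0-p->S1 S0-q->S2 S1-p->S3 S1-q->S2 S2-p->S4 S2-q->S5 S3-p->S3 S3-q->S6 S4-p->S6 S4-q->S5 S5-p->S7 S5-q->S8 S6-p->S6 S6-q->S9 S7-p->S9 S7-q->S8 S8-p->S10 S8-q->S0 S9-p->S9 S9-q->S11 S10-p->S11 S10-q->S0 S11-p->S11 S11-q->S3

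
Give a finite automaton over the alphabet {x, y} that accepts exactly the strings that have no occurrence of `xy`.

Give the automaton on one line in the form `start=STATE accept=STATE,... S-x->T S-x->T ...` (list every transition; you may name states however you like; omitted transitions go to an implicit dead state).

This is the complement of 'contains `xy`'. Use the same substring-matching states — S0 through S2 holding how much of `xy` has just been matched — but flip the accepting set: everything except the trap S2 accepts.
3 states suffice.
        x   y  
>* S0   S1  S0 
 * S1   S1  S2 
   S2   S2  S2 
(> = start, * = accepting)

start=S0 accept=S0,S1 S0-x->S1 S0-y->S0 S1-x->S1 S1-y->S2 S2-x->S2 S2-y->S2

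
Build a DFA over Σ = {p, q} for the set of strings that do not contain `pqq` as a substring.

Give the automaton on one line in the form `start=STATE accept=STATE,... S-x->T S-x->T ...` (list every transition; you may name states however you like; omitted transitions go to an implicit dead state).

start=s0 accept=s0,s1,s2 s0-p->s1 s0-q->s0 s1-p->s1 s1-q->s2 s2-p->s1 s2-q->s3 s3-p->s3 s3-q->s3

This is the complement of 'contains `pqq`'. Use the same substring-matching states — s0 through s3 holding how much of `pqq` has just been matched — but flip the accepting set: everything except the trap s3 accepts.
        p   q  
>* s0   s1  s0 
 * s1   s1  s2 
 * s2   s1  s3 
   s3   s3  s3 
(> = start, * = accepting)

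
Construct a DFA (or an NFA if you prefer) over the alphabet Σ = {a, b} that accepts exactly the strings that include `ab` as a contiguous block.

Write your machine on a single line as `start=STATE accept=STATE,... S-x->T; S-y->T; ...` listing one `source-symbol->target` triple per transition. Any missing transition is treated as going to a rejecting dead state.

States q0..q1 record the length of the longest prefix of `ab` that matches the current input suffix. Reaching q2 means `ab` has been seen, and we stay there forever. Accept from q2.
With 3 states:
        a   b  
>  q0   q1  q0 
   q1   q1  q2 
 * q2   q2  q2 
(> = start, * = accepting)

start=q0; accept=q2; q0-a->q1; q0-b->q0; q1-a->q1; q1-b->q2; q2-a->q2; q2-b->q2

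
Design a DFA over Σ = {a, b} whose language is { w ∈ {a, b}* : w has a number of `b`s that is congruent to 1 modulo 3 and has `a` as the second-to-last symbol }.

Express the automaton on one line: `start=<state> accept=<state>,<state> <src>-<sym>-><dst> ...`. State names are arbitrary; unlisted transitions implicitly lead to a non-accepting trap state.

Handle the two conditions separately and then intersect. The first has 3 states tracking the count of `b`s modulo 3; the second has 7 states tracking the last 2 symbols read. A product state is a pair (one from each), accepting exactly when both do. Equivalent product states are then merged.
        a   b  
>  S0   S1  S2 
   S1   S1  S3 
   S2   S4  S5 
 * S3   S4  S5 
   S4   S6  S5 
   S5   S5  S0 
 * S6   S6  S5 
(> = start, * = accepting)

start=S0 accept=S3,S6 S0-a->S1 S0-b->S2 S1-a->S1 S1-b->S3 S2-a->S4 S2-b->S5 S3-a->S4 S3-b->S5 S4-a->S6 S4-b->S5 S5-a->S5 S5-b->S0 S6-a->S6 S6-b->S5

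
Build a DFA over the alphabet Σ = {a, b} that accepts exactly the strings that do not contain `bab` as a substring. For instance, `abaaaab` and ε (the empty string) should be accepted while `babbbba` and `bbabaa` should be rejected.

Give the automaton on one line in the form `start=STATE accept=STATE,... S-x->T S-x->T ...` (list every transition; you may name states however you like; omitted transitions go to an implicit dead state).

Track partial matches of the forbidden pattern `bab`. State q3 is a dead state reached once `bab` has occurred; every other state accepts. q0 means no part of `bab` is currently matched.
        a   b  
>* q0   q0  q1 
 * q1   q2  q1 
 * q2   q0  q3 
   q3   q3  q3 
(> = start, * = accepting)

start=q0 accept=q0,q1,q2 q0-a->q0 q0-b->q1 q1-a->q2 q1-b->q1 q2-a->q0 q2-b->q3 q3-a->q3 q3-b->q3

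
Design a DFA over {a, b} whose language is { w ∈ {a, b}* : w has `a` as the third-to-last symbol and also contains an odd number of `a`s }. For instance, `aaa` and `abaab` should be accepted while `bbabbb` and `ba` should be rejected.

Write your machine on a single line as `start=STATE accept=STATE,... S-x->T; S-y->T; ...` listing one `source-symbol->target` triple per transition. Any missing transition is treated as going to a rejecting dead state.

start=q0; accept=q4,q7,q8,q9; q0-a->q1; q0-b->q0; q1-a->q2; q1-b->q3; q2-a->q4; q2-b->q5; q3-a->q6; q3-b->q7; q4-a->q2; q4-b->q8; q5-a->q9; q5-b->q0; q6-a->q10; q6-b->q5; q7-a->q6; q7-b->q11; q8-a->q6; q8-b->q7; q9-a->q2; q9-b->q3; q10-a->q2; q10-b->q8; q11-a->q6; q11-b->q11

Run two small machines in parallel and take their product. One (15 states) tracks the last 3 symbols read; the other (2 states) tracks the count of `a`s modulo 2. Each combined state is a pair, one component from each; accept when both components accept. After merging equivalent states the machine shrinks.
With 12 states:
          a    b  
>  q0     q1   q0 
   q1     q2   q3 
   q2     q4   q5 
   q3     q6   q7 
 * q4     q2   q8 
   q5     q9   q0 
   q6    q10   q5 
 * q7     q6  q11 
 * q8     q6   q7 
 * q9     q2   q3 
   q10    q2   q8 
   q11    q6  q11 
(> = start, * = accepting)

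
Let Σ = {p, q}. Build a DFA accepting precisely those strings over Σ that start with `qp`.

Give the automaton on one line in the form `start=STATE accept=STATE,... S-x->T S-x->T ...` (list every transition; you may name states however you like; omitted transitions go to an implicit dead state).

start=A accept=C A-p->D A-q->B B-p->C B-q->D C-p->C C-q->C D-p->D D-q->D

Walk along `qp` while the input agrees: from A take `q` to B, and so on. Any deviation drops to the rejecting sink D. Once C is reached the prefix is confirmed and every continuation is accepted.
With 4 states:
       p  q 
>  A   D  B 
   B   C  D 
 * C   C  C 
   D   D  D 
(> = start, * = accepting)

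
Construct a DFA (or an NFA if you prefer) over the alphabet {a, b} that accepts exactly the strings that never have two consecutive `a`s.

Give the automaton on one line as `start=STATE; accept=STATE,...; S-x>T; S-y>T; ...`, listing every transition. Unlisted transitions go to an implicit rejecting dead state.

start=q0; accept=q0,q1; q0-a>q1; q0-b>q0; q1-a>q2; q1-b>q0; q2-a>q2; q2-b>q2

Track partial matches of the forbidden pattern `aa`. State q2 is a dead state reached once `aa` has occurred; every other state accepts. q0 means no part of `aa` is currently matched.
3 states suffice.
        a   b  
>* q0   q1  q0 
 * q1   q2  q0 
   q2   q2  q2 
(> = start, * = accepting)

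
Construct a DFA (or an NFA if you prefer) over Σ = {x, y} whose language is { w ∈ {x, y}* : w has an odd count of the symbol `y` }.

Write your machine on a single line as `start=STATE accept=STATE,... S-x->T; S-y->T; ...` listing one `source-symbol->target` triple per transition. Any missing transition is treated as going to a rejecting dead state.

Keep the running count of `y`s modulo 2: each `y` advances along the cycle q0 → q1 → q0 while other symbols loop. Accept at q1.
A 2-state machine:
        x   y  
>  q0   q0  q1 
 * q1   q1  q0 
(> = start, * = accepting)

start=q0; accept=q1; q0-x->q0; q0-y->q1; q1-x->q1; q1-y->q0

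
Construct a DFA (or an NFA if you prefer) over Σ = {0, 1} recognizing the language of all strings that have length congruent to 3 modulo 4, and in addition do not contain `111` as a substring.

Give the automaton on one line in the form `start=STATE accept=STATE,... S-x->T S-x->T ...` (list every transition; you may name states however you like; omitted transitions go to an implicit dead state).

Handle the two conditions separately and then intersect. The first has 4 states tracking the input length modulo 4; the second has 4 states tracking partial matches of the forbidden pattern `111`. A product state is a pair (one from each), accepting exactly when both do.
A 16-state machine:
          0    1  
>  s0     s1   s2 
   s1     s3   s4 
   s2     s3   s5 
   s3     s6   s7 
   s4     s6   s8 
   s5     s6   s9 
 * s6     s0  s10 
 * s7     s0  s11 
 * s8     s0  s12 
   s9    s12  s12 
   s10    s1  s13 
   s11    s1  s14 
   s12   s14  s14 
   s13    s3  s15 
   s14   s15  s15 
   s15    s9   s9 
(> = start, * = accepting)

start=s0 accept=s6,s7,s8 s0-0->s1 s0-1->s2 s1-0->s3 s1-1->s4 s2-0->s3 s2-1->s5 s3-0->s6 s3-1->s7 s4-0->s6 s4-1->s8 s5-0->s6 s5-1->s9 s6-0->s0 s6-1->s10 s7-0->s0 s7-1->s11 s8-0->s0 s8-1->s12 s9-0->s12 s9-1->s12 s10-0->s1 s10-1->s13 s11-0->s1 s11-1->s14 s12-0->s14 s12-1->s14 s13-0->s3 s13-1->s15 s14-0->s15 s14-1->s15 s15-0->s9 s15-1->s9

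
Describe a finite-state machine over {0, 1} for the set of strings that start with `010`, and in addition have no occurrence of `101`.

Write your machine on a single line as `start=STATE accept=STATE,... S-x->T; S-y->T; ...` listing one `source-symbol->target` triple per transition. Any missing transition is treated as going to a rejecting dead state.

start=q0; accept=q4,q5,q6; q0-0->q1; q0-1->q2; q1-0->q2; q1-1->q3; q2-0->q2; q2-1->q2; q3-0->q4; q3-1->q2; q4-0->q5; q4-1->q2; q5-0->q5; q5-1->q6; q6-0->q4; q6-1->q6

Handle the two conditions separately and then intersect. One (5 states) tracks whether the input so far still matches the prefix `010`; the other (4 states) tracks partial matches of the forbidden pattern `101`. Each combined state is a pair, one component from each; accept when both components accept. Equivalent product states are then merged.
With 7 states:
        0   1  
>  q0   q1  q2 
   q1   q2  q3 
   q2   q2  q2 
   q3   q4  q2 
 * q4   q5  q2 
 * q5   q5  q6 
 * q6   q4  q6 
(> = start, * = accepting)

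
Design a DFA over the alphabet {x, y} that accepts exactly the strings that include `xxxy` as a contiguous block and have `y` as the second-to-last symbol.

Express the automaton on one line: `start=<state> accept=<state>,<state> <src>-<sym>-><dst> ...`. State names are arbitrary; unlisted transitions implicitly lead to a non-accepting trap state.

start=q0 accept=q9,q10 q0-x->q1 q0-y->q2 q1-x->q3 q1-y->q4 q2-x->q5 q2-y->q6 q3-x->q7 q3-y->q4 q4-x->q5 q4-y->q6 q5-x->q3 q5-y->q4 q6-x->q5 q6-y->q6 q7-x->q7 q7-y->q8 q8-x->q9 q8-y->q10 q9-x->q11 q9-y->q8 q10-x->q9 q10-y->q10 q11-x->q11 q11-y->q8

Run two small machines in parallel and take their product. The first has 5 states tracking whether and how much of `xxxy` has been seen; the second has 7 states tracking the last 2 symbols read. A product state is a pair (one from each), accepting exactly when both do.
          x    y  
>  q0     q1   q2 
   q1     q3   q4 
   q2     q5   q6 
   q3     q7   q4 
   q4     q5   q6 
   q5     q3   q4 
   q6     q5   q6 
   q7     q7   q8 
   q8     q9  q10 
 * q9    q11   q8 
 * q10    q9  q10 
   q11   q11   q8 
(> = start, * = accepting)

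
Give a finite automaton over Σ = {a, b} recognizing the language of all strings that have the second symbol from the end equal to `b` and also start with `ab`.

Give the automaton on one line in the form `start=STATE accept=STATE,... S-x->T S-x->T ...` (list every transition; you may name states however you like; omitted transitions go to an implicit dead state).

Run two small machines in parallel and take their product. One (7 states) tracks the last 2 symbols read; the other (4 states) tracks whether the input so far still matches the prefix `ab`. Each combined state is a pair, one component from each; accept when both components accept. After merging equivalent states the machine shrinks.
7 states suffice.
        a   b  
>  q0   q1  q2 
   q1   q2  q3 
   q2   q2  q2 
   q3   q4  q5 
 * q4   q6  q3 
 * q5   q4  q5 
   q6   q6  q3 
(> = start, * = accepting)

start=q0 accept=q4,q5 q0-a->q1 q0-b->q2 q1-a->q2 q1-b->q3 q2-a->q2 q2-b->q2 q3-a->q4 q3-b->q5 q4-a->q6 q4-b->q3 q5-a->q4 q5-b->q5 q6-a->q6 q6-b->q3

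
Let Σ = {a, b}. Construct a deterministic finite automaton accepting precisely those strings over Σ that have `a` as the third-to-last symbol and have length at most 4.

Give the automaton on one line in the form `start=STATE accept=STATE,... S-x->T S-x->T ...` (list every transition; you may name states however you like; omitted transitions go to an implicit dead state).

start=q0 accept=q7,q8 q0-a->q1 q0-b->q2 q1-a->q3 q1-b->q4 q2-a->q5 q2-b->q6 q3-a->q7 q3-b->q7 q4-a->q8 q4-b->q8 q5-a->q4 q5-b->q4 q6-a->q6 q6-b->q6 q7-a->q8 q7-b->q8 q8-a->q6 q8-b->q6

Run two small machines in parallel and take their product. One (15 states) tracks the last 3 symbols read; the other (6 states) tracks the input length, saturating at 5. Each combined state is a pair, one component from each; accept when both components accept. Equivalent product states are then merged.
        a   b  
>  q0   q1  q2 
   q1   q3  q4 
   q2   q5  q6 
   q3   q7  q7 
   q4   q8  q8 
   q5   q4  q4 
   q6   q6  q6 
 * q7   q8  q8 
 * q8   q6  q6 
(> = start, * = accepting)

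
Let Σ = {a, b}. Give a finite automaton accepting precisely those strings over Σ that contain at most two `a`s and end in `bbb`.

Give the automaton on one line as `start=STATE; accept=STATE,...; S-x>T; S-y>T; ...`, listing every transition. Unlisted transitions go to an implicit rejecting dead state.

Build one automaton per condition and run them in lockstep. The first has 4 states tracking the count of `a`s, saturating at 3; the second has 4 states tracking how much of the suffix `bbb` has currently been matched. A product state is a pair (one from each), accepting exactly when both do. Equivalent product states are then merged.
13 states suffice.
          a    b  
>  s0     s1   s2 
   s1     s3   s4 
   s2     s1   s5 
   s3     s6   s7 
   s4     s3   s8 
   s5     s1   s9 
   s6     s6   s6 
   s7     s6  s10 
   s8     s3  s11 
 * s9     s1   s9 
   s10    s6  s12 
 * s11    s3  s11 
 * s12    s6  s12 
(> = start, * = accepting)

start=s0; accept=s9,s11,s12; s0-a>s1; s0-b>s2; s1-a>s3; s1-b>s4; s2-a>s1; s2-b>s5; s3-a>s6; s3-b>s7; s4-a>s3; s4-b>s8; s5-a>s1; s5-b>s9; s6-a>s6; s6-b>s6; s7-a>s6; s7-b>s10; s8-a>s3; s8-b>s11; s9-a>s1; s9-b>s9; s10-a>s6; s10-b>s12; s11-a>s3; s11-b>s11; s12-a>s6; s12-b>s12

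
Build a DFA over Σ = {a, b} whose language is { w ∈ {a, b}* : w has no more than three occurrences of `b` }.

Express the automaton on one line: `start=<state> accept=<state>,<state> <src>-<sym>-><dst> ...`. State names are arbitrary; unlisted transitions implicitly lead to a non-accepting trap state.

Only the number of `b`s matters, and only up to 4. Make a chain S0 → S1 → S2 → S3 → S4 advanced by each `b` (with S4 absorbing); every other symbol self-loops. The accepting set is {S0, S1, S2, S3}.
A 5-state machine:
        a   b  
>* S0   S0  S1 
 * S1   S1  S2 
 * S2   S2  S3 
 * S3   S3  S4 
   S4   S4  S4 
(> = start, * = accepting)

start=S0 accept=S0,S1,S2,S3 S0-a->S0 S0-b->S1 S1-a->S1 S1-b->S2 S2-a->S2 S2-b->S3 S3-a->S3 S3-b->S4 S4-a->S4 S4-b->S4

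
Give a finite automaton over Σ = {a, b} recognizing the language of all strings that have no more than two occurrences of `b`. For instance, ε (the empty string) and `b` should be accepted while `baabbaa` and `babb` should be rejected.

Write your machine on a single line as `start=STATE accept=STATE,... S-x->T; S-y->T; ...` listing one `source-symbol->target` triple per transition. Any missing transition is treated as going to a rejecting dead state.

start=s0; accept=s0,s1,s2; s0-a->s0; s0-b->s1; s1-a->s1; s1-b->s2; s2-a->s2; s2-b->s3; s3-a->s3; s3-b->s3

Count `b`s, saturating at 3: states s0 through s2 mean 0 through 2 `b`s seen; s3 means more than 2. Each `b` increments (capped at s3); other symbols loop. Accept from {s0, s1, s2}.
A 4-state machine:
        a   b  
>* s0   s0  s1 
 * s1   s1  s2 
 * s2   s2  s3 
   s3   s3  s3 
(> = start, * = accepting)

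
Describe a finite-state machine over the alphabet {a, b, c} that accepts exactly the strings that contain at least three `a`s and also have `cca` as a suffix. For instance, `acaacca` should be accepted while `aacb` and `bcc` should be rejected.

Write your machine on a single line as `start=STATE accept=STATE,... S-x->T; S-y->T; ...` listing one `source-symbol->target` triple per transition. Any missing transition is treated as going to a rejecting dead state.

Build one automaton per condition and run them in lockstep. One (5 states) tracks the count of `a`s, saturating at 4; the other (4 states) tracks how much of the suffix `cca` has currently been matched. Each combined state is a pair, one component from each; accept when both components accept. Minimizing collapses redundant product states.
6 states suffice.
        a   b   c  
>  q0   q1  q0  q0 
   q1   q2  q1  q1 
   q2   q2  q2  q3 
   q3   q2  q2  q4 
   q4   q5  q2  q4 
 * q5   q2  q2  q3 
(> = start, * = accepting)

start=q0; accept=q5; q0-a->q1; q0-b->q0; q0-c->q0; q1-a->q2; q1-b->q1; q1-c->q1; q2-a->q2; q2-b->q2; q2-c->q3; q3-a->q2; q3-b->q2; q3-c->q4; q4-a->q5; q4-b->q2; q4-c->q4; q5-a->q2; q5-b->q2; q5-c->q3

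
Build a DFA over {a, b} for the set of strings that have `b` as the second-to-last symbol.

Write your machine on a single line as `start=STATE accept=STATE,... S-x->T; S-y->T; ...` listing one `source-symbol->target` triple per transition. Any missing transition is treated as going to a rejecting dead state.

A DFA must remember the last 2 symbols (since which symbol is second-to-last isn't known until the input ends). Use one state per possible window of the last ≤2 symbols; accept from those whose window starts with `b`.
        a   b  
>  S0   S1  S2 
   S1   S3  S4 
   S2   S5  S6 
   S3   S3  S4 
   S4   S5  S6 
 * S5   S3  S4 
 * S6   S5  S6 
(> = start, * = accepting)

start=S0; accept=S5,S6; S0-a->S1; S0-b->S2; S1-a->S3; S1-b->S4; S2-a->S5; S2-b->S6; S3-a->S3; S3-b->S4; S4-a->S5; S4-b->S6; S5-a->S3; S5-b->S4; S6-a->S5; S6-b->S6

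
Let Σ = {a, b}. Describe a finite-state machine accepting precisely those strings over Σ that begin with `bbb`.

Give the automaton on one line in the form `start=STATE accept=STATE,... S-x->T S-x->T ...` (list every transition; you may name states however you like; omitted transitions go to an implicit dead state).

Check the first 3 symbols one by one: S0 through S2 record how many have matched `bbb` so far; any wrong symbol goes to the dead state S4. After all 3 match we enter the accepting sink S3.
        a   b  
>  S0   S4  S1 
   S1   S4  S2 
   S2   S4  S3 
 * S3   S3  S3 
   S4   S4  S4 
(> = start, * = accepting)

start=S0 accept=S3 S0-a->S4 S0-b->S1 S1-a->S4 S1-b->S2 S2-a->S4 S2-b->S3 S3-a->S3 S3-b->S3 S4-a->S4 S4-b->S4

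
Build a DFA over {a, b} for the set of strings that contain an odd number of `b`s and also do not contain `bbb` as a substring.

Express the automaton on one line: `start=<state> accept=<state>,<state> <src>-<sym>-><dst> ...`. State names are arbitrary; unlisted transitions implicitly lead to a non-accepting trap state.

Handle the two conditions separately and then intersect. The first has 2 states tracking the count of `b`s modulo 2; the second has 4 states tracking partial matches of the forbidden pattern `bbb`. A product state is a pair (one from each), accepting exactly when both do.
        a   b  
>  s0   s0  s1 
 * s1   s2  s3 
 * s2   s2  s4 
   s3   s0  s5 
   s4   s0  s6 
   s5   s5  s7 
 * s6   s2  s7 
   s7   s7  s5 
(> = start, * = accepting)

start=s0 accept=s1,s2,s6 s0-a->s0 s0-b->s1 s1-a->s2 s1-b->s3 s2-a->s2 s2-b->s4 s3-a->s0 s3-b->s5 s4-a->s0 s4-b->s6 s5-a->s5 s5-b->s7 s6-a->s2 s6-b->s7 s7-a->s7 s7-b->s5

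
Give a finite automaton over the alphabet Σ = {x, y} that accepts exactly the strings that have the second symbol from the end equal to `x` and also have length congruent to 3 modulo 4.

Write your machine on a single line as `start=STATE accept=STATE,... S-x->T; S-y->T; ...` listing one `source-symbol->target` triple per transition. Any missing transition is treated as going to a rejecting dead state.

start=q0; accept=q7,q8; q0-x->q1; q0-y->q2; q1-x->q3; q1-y->q4; q2-x->q5; q2-y->q6; q3-x->q7; q3-y->q8; q4-x->q9; q4-y->q10; q5-x->q7; q5-y->q8; q6-x->q9; q6-y->q10; q7-x->q11; q7-y->q12; q8-x->q13; q8-y->q14; q9-x->q11; q9-y->q12; q10-x->q13; q10-y->q14; q11-x->q15; q11-y->q16; q12-x->q17; q12-y->q18; q13-x->q15; q13-y->q16; q14-x->q17; q14-y->q18; q15-x->q3; q15-y->q4; q16-x->q5; q16-y->q6; q17-x->q3; q17-y->q4; q18-x->q5; q18-y->q6

Build one automaton per condition and run them in lockstep. The first has 7 states tracking the last 2 symbols read; the second has 4 states tracking the input length modulo 4. A product state is a pair (one from each), accepting exactly when both do.
A 19-state machine:
          x    y  
>  q0     q1   q2 
   q1     q3   q4 
   q2     q5   q6 
   q3     q7   q8 
   q4     q9  q10 
   q5     q7   q8 
   q6     q9  q10 
 * q7    q11  q12 
 * q8    q13  q14 
   q9    q11  q12 
   q10   q13  q14 
   q11   q15  q16 
   q12   q17  q18 
   q13   q15  q16 
   q14   q17  q18 
   q15    q3   q4 
   q16    q5   q6 
   q17    q3   q4 
   q18    q5   q6 
(> = start, * = accepting)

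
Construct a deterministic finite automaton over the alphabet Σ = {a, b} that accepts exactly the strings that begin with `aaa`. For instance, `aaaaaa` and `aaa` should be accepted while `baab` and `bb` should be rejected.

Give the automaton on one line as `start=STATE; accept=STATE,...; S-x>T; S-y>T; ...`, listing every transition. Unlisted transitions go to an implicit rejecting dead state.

start=s0; accept=s3; s0-a>s1; s0-b>s4; s1-a>s2; s1-b>s4; s2-a>s3; s2-b>s4; s3-a>s3; s3-b>s3; s4-a>s4; s4-b>s4

Check the first 3 symbols one by one: s0 through s2 record how many have matched `aaa` so far; any wrong symbol goes to the dead state s4. After all 3 match we enter the accepting sink s3.
A 5-state machine:
        a   b  
>  s0   s1  s4 
   s1   s2  s4 
   s2   s3  s4 
 * s3   s3  s3 
   s4   s4  s4 
(> = start, * = accepting)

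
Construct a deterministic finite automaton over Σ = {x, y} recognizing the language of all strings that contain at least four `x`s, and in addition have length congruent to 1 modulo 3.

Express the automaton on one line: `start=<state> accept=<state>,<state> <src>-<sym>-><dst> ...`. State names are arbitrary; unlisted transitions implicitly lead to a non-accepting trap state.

start=A accept=J A-x->B A-y->C B-x->D B-y->E C-x->E C-y->F D-x->G D-y->H E-x->H E-y->I F-x->I F-y->A G-x->J G-y->K H-x->K H-y->L I-x->L I-y->B J-x->M J-y->M K-x->M K-y->N L-x->N L-y->D M-x->O M-y->O N-x->O N-y->G O-x->J O-y->J

Handle the two conditions separately and then intersect. One (6 states) tracks the count of `x`s, saturating at 5; the other (3 states) tracks the input length modulo 3. Each combined state is a pair, one component from each; accept when both components accept. Equivalent product states are then merged.
       x  y 
>  A   B  C 
   B   D  E 
   C   E  F 
   D   G  H 
   E   H  I 
   F   I  A 
   G   J  K 
   H   K  L 
   I   L  B 
 * J   M  M 
   K   M  N 
   L   N  D 
   M   O  O 
   N   O  G 
   O   J  J 
(> = start, * = accepting)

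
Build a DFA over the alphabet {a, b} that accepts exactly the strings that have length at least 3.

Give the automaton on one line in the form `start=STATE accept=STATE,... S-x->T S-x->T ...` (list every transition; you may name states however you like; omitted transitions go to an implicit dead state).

Count input length up to 4: every symbol moves from q0 toward q4, which means 'more than 3' and absorbs. Accept from {q3, q4}.
A 5-state machine:
        a   b  
>  q0   q1  q1 
   q1   q2  q2 
   q2   q3  q3 
 * q3   q4  q4 
 * q4   q4  q4 
(> = start, * = accepting)

start=q0 accept=q3,q4 q0-a->q1 q0-b->q1 q1-a->q2 q1-b->q2 q2-a->q3 q2-b->q3 q3-a->q4 q3-b->q4 q4-a->q4 q4-b->q4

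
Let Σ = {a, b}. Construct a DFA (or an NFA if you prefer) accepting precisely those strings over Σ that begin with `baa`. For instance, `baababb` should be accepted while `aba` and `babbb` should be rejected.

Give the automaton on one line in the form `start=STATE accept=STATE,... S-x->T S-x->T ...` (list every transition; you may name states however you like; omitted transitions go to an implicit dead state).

Check the first 3 symbols one by one: q0 through q2 record how many have matched `baa` so far; any wrong symbol goes to the dead state q4. After all 3 match we enter the accepting sink q3.
        a   b  
>  q0   q4  q1 
   q1   q2  q4 
   q2   q3  q4 
 * q3   q3  q3 
   q4   q4  q4 
(> = start, * = accepting)

start=q0 accept=q3 q0-a->q4 q0-b->q1 q1-a->q2 q1-b->q4 q2-a->q3 q2-b->q4 q3-a->q3 q3-b->q3 q4-a->q4 q4-b->q4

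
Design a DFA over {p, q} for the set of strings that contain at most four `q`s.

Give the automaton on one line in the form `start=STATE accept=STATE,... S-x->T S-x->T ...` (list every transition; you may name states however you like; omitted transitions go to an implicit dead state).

Only the number of `q`s matters, and only up to 5. Make a chain A → B → C → D → E → F advanced by each `q` (with F absorbing); every other symbol self-loops. The accepting set is {A, B, C, D, E}.
A 6-state machine:
       p  q 
>* A   A  B 
 * B   B  C 
 * C   C  D 
 * D   D  E 
 * E   E  F 
   F   F  F 
(> = start, * = accepting)

start=A accept=A,B,C,D,E A-p->A A-q->B B-p->B B-q->C C-p->C C-q->D D-p->D D-q->E E-p->E E-q->F F-p->F F-q->F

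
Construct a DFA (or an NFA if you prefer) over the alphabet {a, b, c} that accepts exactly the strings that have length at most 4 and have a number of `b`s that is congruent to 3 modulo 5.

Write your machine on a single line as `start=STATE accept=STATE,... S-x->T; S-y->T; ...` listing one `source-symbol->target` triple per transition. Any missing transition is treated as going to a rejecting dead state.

Build one automaton per condition and run them in lockstep. One (6 states) tracks the input length, saturating at 5; the other (5 states) tracks the count of `b`s modulo 5. Each combined state is a pair, one component from each; accept when both components accept.
With 20 states:
          a    b    c  
>  s0     s1   s2   s1 
   s1     s3   s4   s3 
   s2     s4   s5   s4 
   s3     s6   s7   s6 
   s4     s7   s8   s7 
   s5     s8   s9   s8 
   s6    s10  s11  s10 
   s7    s11  s12  s11 
   s8    s12  s13  s12 
 * s9    s13  s14  s13 
   s10   s15  s16  s15 
   s11   s16  s17  s16 
   s12   s17  s18  s17 
 * s13   s18  s19  s18 
   s14   s19  s15  s19 
   s15   s15  s16  s15 
   s16   s16  s17  s16 
   s17   s17  s18  s17 
   s18   s18  s19  s18 
   s19   s19  s15  s19 
(> = start, * = accepting)

start=s0; accept=s9,s13; s0-a->s1; s0-b->s2; s0-c->s1; s1-a->s3; s1-b->s4; s1-c->s3; s2-a->s4; s2-b->s5; s2-c->s4; s3-a->s6; s3-b->s7; s3-c->s6; s4-a->s7; s4-b->s8; s4-c->s7; s5-a->s8; s5-b->s9; s5-c->s8; s6-a->s10; s6-b->s11; s6-c->s10; s7-a->s11; s7-b->s12; s7-c->s11; s8-a->s12; s8-b->s13; s8-c->s12; s9-a->s13; s9-b->s14; s9-c->s13; s10-a->s15; s10-b->s16; s10-c->s15; s11-a->s16; s11-b->s17; s11-c->s16; s12-a->s17; s12-b->s18; s12-c->s17; s13-a->s18; s13-b->s19; s13-c->s18; s14-a->s19; s14-b->s15; s14-c->s19; s15-a->s15; s15-b->s16; s15-c->s15; s16-a->s16; s16-b->s17; s16-c->s16; s17-a->s17; s17-b->s18; s17-c->s17; s18-a->s18; s18-b->s19; s18-c->s18; s19-a->s19; s19-b->s15; s19-c->s19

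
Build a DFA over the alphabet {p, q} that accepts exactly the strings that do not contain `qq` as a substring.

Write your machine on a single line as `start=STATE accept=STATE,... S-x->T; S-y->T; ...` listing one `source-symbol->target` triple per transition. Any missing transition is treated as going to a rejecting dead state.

start=A; accept=A,B; A-p->A; A-q->B; B-p->A; B-q->C; C-p->C; C-q->C

Track partial matches of the forbidden pattern `qq`. State C is a dead state reached once `qq` has occurred; every other state accepts. A means no part of `qq` is currently matched.
       p  q 
>* A   A  B 
 * B   A  C 
   C   C  C 
(> = start, * = accepting)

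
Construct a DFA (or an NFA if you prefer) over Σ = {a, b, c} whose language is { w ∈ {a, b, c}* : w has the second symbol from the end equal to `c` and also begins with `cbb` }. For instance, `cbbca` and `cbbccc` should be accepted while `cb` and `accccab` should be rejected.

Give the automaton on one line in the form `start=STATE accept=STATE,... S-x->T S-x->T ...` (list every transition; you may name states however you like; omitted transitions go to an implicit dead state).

start=s0 accept=s6,s7 s0-a->s1 s0-b->s1 s0-c->s2 s1-a->s1 s1-b->s1 s1-c->s1 s2-a->s1 s2-b->s3 s2-c->s1 s3-a->s1 s3-b->s4 s3-c->s1 s4-a->s4 s4-b->s4 s4-c->s5 s5-a->s6 s5-b->s6 s5-c->s7 s6-a->s4 s6-b->s4 s6-c->s5 s7-a->s6 s7-b->s6 s7-c->s7

Run two small machines in parallel and take their product. One (13 states) tracks the last 2 symbols read; the other (5 states) tracks whether the input so far still matches the prefix `cbb`. Each combined state is a pair, one component from each; accept when both components accept. Minimizing collapses redundant product states.
With 8 states:
        a   b   c  
>  s0   s1  s1  s2 
   s1   s1  s1  s1 
   s2   s1  s3  s1 
   s3   s1  s4  s1 
   s4   s4  s4  s5 
   s5   s6  s6  s7 
 * s6   s4  s4  s5 
 * s7   s6  s6  s7 
(> = start, * = accepting)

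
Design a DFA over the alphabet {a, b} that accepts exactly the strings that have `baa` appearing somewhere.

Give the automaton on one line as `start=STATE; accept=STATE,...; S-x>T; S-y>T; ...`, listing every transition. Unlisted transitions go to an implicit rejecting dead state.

Track how much of `baa` has been matched so far: state s0 is no progress, s3 is the absorbing accept state reached once `baa` has occurred. Intermediate states record partial matches; on a mismatch, fall back to the longest reusable overlap.
With 4 states:
        a   b  
>  s0   s0  s1 
   s1   s2  s1 
   s2   s3  s1 
 * s3   s3  s3 
(> = start, * = accepting)

start=s0; accept=s3; s0-a>s0; s0-b>s1; s1-a>s2; s1-b>s1; s2-a>s3; s2-b>s1; s3-a>s3; s3-b>s3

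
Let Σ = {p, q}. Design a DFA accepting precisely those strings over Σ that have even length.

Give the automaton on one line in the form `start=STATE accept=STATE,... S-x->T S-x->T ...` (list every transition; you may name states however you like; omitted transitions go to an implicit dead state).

start=s0 accept=s0 s0-p->s1 s0-q->s1 s1-p->s0 s1-q->s0

Count input length modulo 2: every symbol advances one step around the cycle s0 → s1 → s0. Accept at s0.
        p   q  
>* s0   s1  s1 
   s1   s0  s0 
(> = start, * = accepting)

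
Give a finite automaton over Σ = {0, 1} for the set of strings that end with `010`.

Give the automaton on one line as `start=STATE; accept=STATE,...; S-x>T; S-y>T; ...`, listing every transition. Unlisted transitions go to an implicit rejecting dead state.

Remember how much of `010` the current input suffix matches. State A means no match yet; B means the last symbol is `0`; C means the last 2 symbols are `01`; D means the last 3 symbols are `010`. Only D accepts. On a mismatch, fall back to the longest proper suffix that is still a prefix of `010`.
       0  1 
>  A   B  A 
   B   B  C 
   C   D  A 
 * D   B  C 
(> = start, * = accepting)

start=A; accept=D; A-0>B; A-1>A; B-0>B; B-1>C; C-0>D; C-1>A; D-0>B; D-1>C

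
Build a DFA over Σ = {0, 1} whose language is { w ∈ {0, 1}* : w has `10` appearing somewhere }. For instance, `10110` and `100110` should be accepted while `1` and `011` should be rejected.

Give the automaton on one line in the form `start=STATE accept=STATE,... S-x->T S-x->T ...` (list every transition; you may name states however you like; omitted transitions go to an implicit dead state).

Track how much of `10` has been matched so far: state q0 is no progress, q2 is the absorbing accept state reached once `10` has occurred. Intermediate states record partial matches; on a mismatch, fall back to the longest reusable overlap.
3 states suffice.
        0   1  
>  q0   q0  q1 
   q1   q2  q1 
 * q2   q2  q2 
(> = start, * = accepting)

start=q0 accept=q2 q0-0->q0 q0-1->q1 q1-0->q2 q1-1->q1 q2-0->q2 q2-1->q2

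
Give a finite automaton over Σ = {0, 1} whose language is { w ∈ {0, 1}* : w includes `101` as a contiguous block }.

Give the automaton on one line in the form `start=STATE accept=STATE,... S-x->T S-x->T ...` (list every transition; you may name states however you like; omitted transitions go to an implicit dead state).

start=S0 accept=S3 S0-0->S0 S0-1->S1 S1-0->S2 S1-1->S1 S2-0->S0 S2-1->S3 S3-0->S3 S3-1->S3

Track how much of `101` has been matched so far: state S0 is no progress, S3 is the absorbing accept state reached once `101` has occurred. Intermediate states record partial matches; on a mismatch, fall back to the longest reusable overlap.
A 4-state machine:
        0   1  
>  S0   S0  S1 
   S1   S2  S1 
   S2   S0  S3 
 * S3   S3  S3 
(> = start, * = accepting)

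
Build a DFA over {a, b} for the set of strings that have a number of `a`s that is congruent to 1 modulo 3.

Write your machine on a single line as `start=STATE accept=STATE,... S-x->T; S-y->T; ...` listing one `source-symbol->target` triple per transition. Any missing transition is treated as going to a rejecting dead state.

start=s0; accept=s1; s0-a->s1; s0-b->s0; s1-a->s2; s1-b->s1; s2-a->s0; s2-b->s2

The only thing that matters is how many `a`s have appeared, reduced mod 3. Use one state per residue: s0 for 0, …, s2 for 2. Reading `a` moves to the next residue; anything else stays put. s1 is accepting.
With 3 states:
        a   b  
>  s0   s1  s0 
 * s1   s2  s1 
   s2   s0  s2 
(> = start, * = accepting)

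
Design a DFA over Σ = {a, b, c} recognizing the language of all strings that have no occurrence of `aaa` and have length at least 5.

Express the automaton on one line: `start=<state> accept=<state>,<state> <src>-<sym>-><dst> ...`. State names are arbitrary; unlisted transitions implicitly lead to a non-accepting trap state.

start=S0 accept=S15,S16,S17,S19,S20,S21 S0-a->S1 S0-b->S2 S0-c->S2 S1-a->S3 S1-b->S4 S1-c->S4 S2-a->S5 S2-b->S4 S2-c->S4 S3-a->S6 S3-b->S7 S3-c->S7 S4-a->S8 S4-b->S7 S4-c->S7 S5-a->S9 S5-b->S7 S5-c->S7 S6-a->S10 S6-b->S10 S6-c->S10 S7-a->S11 S7-b->S12 S7-c->S12 S8-a->S13 S8-b->S12 S8-c->S12 S9-a->S10 S9-b->S12 S9-c->S12 S10-a->S14 S10-b->S14 S10-c->S14 S11-a->S15 S11-b->S16 S11-c->S16 S12-a->S17 S12-b->S16 S12-c->S16 S13-a->S14 S13-b->S16 S13-c->S16 S14-a->S18 S14-b->S18 S14-c->S18 S15-a->S18 S15-b->S19 S15-c->S19 S16-a->S20 S16-b->S19 S16-c->S19 S17-a->S21 S17-b->S19 S17-c->S19 S18-a->S18 S18-b->S18 S18-c->S18 S19-a->S20 S19-b->S19 S19-c->S19 S20-a->S21 S20-b->S19 S20-c->S19 S21-a->S18 S21-b->S19 S21-c->S19

Build one automaton per condition and run them in lockstep. The first has 4 states tracking partial matches of the forbidden pattern `aaa`; the second has 7 states tracking the input length, saturating at 6. A product state is a pair (one from each), accepting exactly when both do.
22 states suffice.
          a    b    c  
>  S0     S1   S2   S2 
   S1     S3   S4   S4 
   S2     S5   S4   S4 
   S3     S6   S7   S7 
   S4     S8   S7   S7 
   S5     S9   S7   S7 
   S6    S10  S10  S10 
   S7    S11  S12  S12 
   S8    S13  S12  S12 
   S9    S10  S12  S12 
   S10   S14  S14  S14 
   S11   S15  S16  S16 
   S12   S17  S16  S16 
   S13   S14  S16  S16 
   S14   S18  S18  S18 
 * S15   S18  S19  S19 
 * S16   S20  S19  S19 
 * S17   S21  S19  S19 
   S18   S18  S18  S18 
 * S19   S20  S19  S19 
 * S20   S21  S19  S19 
 * S21   S18  S19  S19 
(> = start, * = accepting)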